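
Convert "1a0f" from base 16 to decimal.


Input: "1a0f" in base 16
Positional expansion:
  Digit '1' (value 1) x 16^3 = 4096
  Digit 'a' (value 10) x 16^2 = 2560
  Digit '0' (value 0) x 16^1 = 0
  Digit 'f' (value 15) x 16^0 = 15
Sum = 6671

6671


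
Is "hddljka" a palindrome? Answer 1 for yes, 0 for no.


Input: hddljka
Reversed: akjlddh
  Compare pos 0 ('h') with pos 6 ('a'): MISMATCH
  Compare pos 1 ('d') with pos 5 ('k'): MISMATCH
  Compare pos 2 ('d') with pos 4 ('j'): MISMATCH
Result: not a palindrome

0


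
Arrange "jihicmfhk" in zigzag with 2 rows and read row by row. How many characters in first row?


Zigzag "jihicmfhk" into 2 rows:
Placing characters:
  'j' => row 0
  'i' => row 1
  'h' => row 0
  'i' => row 1
  'c' => row 0
  'm' => row 1
  'f' => row 0
  'h' => row 1
  'k' => row 0
Rows:
  Row 0: "jhcfk"
  Row 1: "iimh"
First row length: 5

5


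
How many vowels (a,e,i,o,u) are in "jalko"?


Input: jalko
Checking each character:
  'j' at position 0: consonant
  'a' at position 1: vowel (running total: 1)
  'l' at position 2: consonant
  'k' at position 3: consonant
  'o' at position 4: vowel (running total: 2)
Total vowels: 2

2


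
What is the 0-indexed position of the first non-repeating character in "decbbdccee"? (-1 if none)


Input: decbbdccee
Character frequencies:
  'b': 2
  'c': 3
  'd': 2
  'e': 3
Scanning left to right for freq == 1:
  Position 0 ('d'): freq=2, skip
  Position 1 ('e'): freq=3, skip
  Position 2 ('c'): freq=3, skip
  Position 3 ('b'): freq=2, skip
  Position 4 ('b'): freq=2, skip
  Position 5 ('d'): freq=2, skip
  Position 6 ('c'): freq=3, skip
  Position 7 ('c'): freq=3, skip
  Position 8 ('e'): freq=3, skip
  Position 9 ('e'): freq=3, skip
  No unique character found => answer = -1

-1


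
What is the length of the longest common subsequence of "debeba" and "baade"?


LCS of "debeba" and "baade"
DP table:
           b    a    a    d    e
      0    0    0    0    0    0
  d   0    0    0    0    1    1
  e   0    0    0    0    1    2
  b   0    1    1    1    1    2
  e   0    1    1    1    1    2
  b   0    1    1    1    1    2
  a   0    1    2    2    2    2
LCS length = dp[6][5] = 2

2


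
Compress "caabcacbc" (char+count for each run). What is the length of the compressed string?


Input: caabcacbc
Runs:
  'c' x 1 => "c1"
  'a' x 2 => "a2"
  'b' x 1 => "b1"
  'c' x 1 => "c1"
  'a' x 1 => "a1"
  'c' x 1 => "c1"
  'b' x 1 => "b1"
  'c' x 1 => "c1"
Compressed: "c1a2b1c1a1c1b1c1"
Compressed length: 16

16


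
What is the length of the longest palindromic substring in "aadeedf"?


Input: "aadeedf"
Checking substrings for palindromes:
  [2:6] "deed" (len 4) => palindrome
  [0:2] "aa" (len 2) => palindrome
  [3:5] "ee" (len 2) => palindrome
Longest palindromic substring: "deed" with length 4

4


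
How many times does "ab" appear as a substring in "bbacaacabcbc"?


Searching for "ab" in "bbacaacabcbc"
Scanning each position:
  Position 0: "bb" => no
  Position 1: "ba" => no
  Position 2: "ac" => no
  Position 3: "ca" => no
  Position 4: "aa" => no
  Position 5: "ac" => no
  Position 6: "ca" => no
  Position 7: "ab" => MATCH
  Position 8: "bc" => no
  Position 9: "cb" => no
  Position 10: "bc" => no
Total occurrences: 1

1


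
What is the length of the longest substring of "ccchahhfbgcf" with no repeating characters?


Input: "ccchahhfbgcf"
Sliding window (track last position of each char):
  Position 0 ('c'): window [0,0] length 1 -- new best
  Position 1 ('c'): repeat (last at 0), move window start to 1
  Position 1 ('c'): window [1,1] length 1
  Position 2 ('c'): repeat (last at 1), move window start to 2
  Position 2 ('c'): window [2,2] length 1
  Position 3 ('h'): window [2,3] length 2 -- new best
  Position 4 ('a'): window [2,4] length 3 -- new best
  Position 5 ('h'): repeat (last at 3), move window start to 4
  Position 5 ('h'): window [4,5] length 2
  Position 6 ('h'): repeat (last at 5), move window start to 6
  Position 6 ('h'): window [6,6] length 1
  Position 7 ('f'): window [6,7] length 2
  Position 8 ('b'): window [6,8] length 3
  Position 9 ('g'): window [6,9] length 4 -- new best
  Position 10 ('c'): window [6,10] length 5 -- new best
  Position 11 ('f'): repeat (last at 7), move window start to 8
  Position 11 ('f'): window [8,11] length 4
Longest substring with no repeats: "hfbgc" with length 5

5


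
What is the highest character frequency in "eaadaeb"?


Input: eaadaeb
Character counts:
  'a': 3
  'b': 1
  'd': 1
  'e': 2
Maximum frequency: 3

3


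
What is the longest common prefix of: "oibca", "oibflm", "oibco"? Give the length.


Words: oibca, oibflm, oibco
  Position 0: all 'o' => match
  Position 1: all 'i' => match
  Position 2: all 'b' => match
  Position 3: ('c', 'f', 'c') => mismatch, stop
LCP = "oib" (length 3)

3


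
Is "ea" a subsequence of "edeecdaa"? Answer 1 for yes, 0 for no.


Check if "ea" is a subsequence of "edeecdaa"
Greedy scan:
  Position 0 ('e'): matches sub[0] = 'e'
  Position 1 ('d'): no match needed
  Position 2 ('e'): no match needed
  Position 3 ('e'): no match needed
  Position 4 ('c'): no match needed
  Position 5 ('d'): no match needed
  Position 6 ('a'): matches sub[1] = 'a'
  Position 7 ('a'): no match needed
All 2 characters matched => is a subsequence

1


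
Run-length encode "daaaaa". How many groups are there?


Input: daaaaa
Scanning for consecutive runs:
  Group 1: 'd' x 1 (positions 0-0)
  Group 2: 'a' x 5 (positions 1-5)
Total groups: 2

2


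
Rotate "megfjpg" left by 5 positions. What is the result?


Input: "megfjpg", rotate left by 5
First 5 characters: "megfj"
Remaining characters: "pg"
Concatenate remaining + first: "pg" + "megfj" = "pgmegfj"

pgmegfj


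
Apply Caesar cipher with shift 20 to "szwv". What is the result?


Caesar cipher: shift "szwv" by 20
  's' (pos 18) + 20 = pos 12 = 'm'
  'z' (pos 25) + 20 = pos 19 = 't'
  'w' (pos 22) + 20 = pos 16 = 'q'
  'v' (pos 21) + 20 = pos 15 = 'p'
Result: mtqp

mtqp


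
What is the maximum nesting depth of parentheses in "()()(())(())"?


Input: "()()(())(())"
Tracking depth:
  Position 0 '(': depth becomes 1
  Position 1 ')': depth becomes 0
  Position 2 '(': depth becomes 1
  Position 3 ')': depth becomes 0
  Position 4 '(': depth becomes 1
  Position 5 '(': depth becomes 2
  Position 6 ')': depth becomes 1
  Position 7 ')': depth becomes 0
  Position 8 '(': depth becomes 1
  Position 9 '(': depth becomes 2
  Position 10 ')': depth becomes 1
  Position 11 ')': depth becomes 0
Maximum depth reached: 2

2


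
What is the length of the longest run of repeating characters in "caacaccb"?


Input: "caacaccb"
Scanning for longest run:
  Position 1 ('a'): new char, reset run to 1
  Position 2 ('a'): continues run of 'a', length=2
  Position 3 ('c'): new char, reset run to 1
  Position 4 ('a'): new char, reset run to 1
  Position 5 ('c'): new char, reset run to 1
  Position 6 ('c'): continues run of 'c', length=2
  Position 7 ('b'): new char, reset run to 1
Longest run: 'a' with length 2

2


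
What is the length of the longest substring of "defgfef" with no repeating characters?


Input: "defgfef"
Sliding window (track last position of each char):
  Position 0 ('d'): window [0,0] length 1 -- new best
  Position 1 ('e'): window [0,1] length 2 -- new best
  Position 2 ('f'): window [0,2] length 3 -- new best
  Position 3 ('g'): window [0,3] length 4 -- new best
  Position 4 ('f'): repeat (last at 2), move window start to 3
  Position 4 ('f'): window [3,4] length 2
  Position 5 ('e'): window [3,5] length 3
  Position 6 ('f'): repeat (last at 4), move window start to 5
  Position 6 ('f'): window [5,6] length 2
Longest substring with no repeats: "defg" with length 4

4


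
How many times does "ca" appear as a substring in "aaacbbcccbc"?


Searching for "ca" in "aaacbbcccbc"
Scanning each position:
  Position 0: "aa" => no
  Position 1: "aa" => no
  Position 2: "ac" => no
  Position 3: "cb" => no
  Position 4: "bb" => no
  Position 5: "bc" => no
  Position 6: "cc" => no
  Position 7: "cc" => no
  Position 8: "cb" => no
  Position 9: "bc" => no
Total occurrences: 0

0


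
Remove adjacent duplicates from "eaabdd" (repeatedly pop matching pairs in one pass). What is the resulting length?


Input: eaabdd
Stack-based adjacent duplicate removal:
  Read 'e': push. Stack: e
  Read 'a': push. Stack: ea
  Read 'a': matches stack top 'a' => pop. Stack: e
  Read 'b': push. Stack: eb
  Read 'd': push. Stack: ebd
  Read 'd': matches stack top 'd' => pop. Stack: eb
Final stack: "eb" (length 2)

2


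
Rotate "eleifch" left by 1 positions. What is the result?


Input: "eleifch", rotate left by 1
First 1 characters: "e"
Remaining characters: "leifch"
Concatenate remaining + first: "leifch" + "e" = "leifche"

leifche


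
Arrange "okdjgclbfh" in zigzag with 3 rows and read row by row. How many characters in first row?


Zigzag "okdjgclbfh" into 3 rows:
Placing characters:
  'o' => row 0
  'k' => row 1
  'd' => row 2
  'j' => row 1
  'g' => row 0
  'c' => row 1
  'l' => row 2
  'b' => row 1
  'f' => row 0
  'h' => row 1
Rows:
  Row 0: "ogf"
  Row 1: "kjcbh"
  Row 2: "dl"
First row length: 3

3


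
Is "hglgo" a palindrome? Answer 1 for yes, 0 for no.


Input: hglgo
Reversed: oglgh
  Compare pos 0 ('h') with pos 4 ('o'): MISMATCH
  Compare pos 1 ('g') with pos 3 ('g'): match
Result: not a palindrome

0


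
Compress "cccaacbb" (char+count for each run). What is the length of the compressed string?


Input: cccaacbb
Runs:
  'c' x 3 => "c3"
  'a' x 2 => "a2"
  'c' x 1 => "c1"
  'b' x 2 => "b2"
Compressed: "c3a2c1b2"
Compressed length: 8

8


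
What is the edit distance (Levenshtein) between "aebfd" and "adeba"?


Computing edit distance: "aebfd" -> "adeba"
DP table:
           a    d    e    b    a
      0    1    2    3    4    5
  a   1    0    1    2    3    4
  e   2    1    1    1    2    3
  b   3    2    2    2    1    2
  f   4    3    3    3    2    2
  d   5    4    3    4    3    3
Edit distance = dp[5][5] = 3

3


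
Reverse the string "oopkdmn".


Input: oopkdmn
Reading characters right to left:
  Position 6: 'n'
  Position 5: 'm'
  Position 4: 'd'
  Position 3: 'k'
  Position 2: 'p'
  Position 1: 'o'
  Position 0: 'o'
Reversed: nmdkpoo

nmdkpoo


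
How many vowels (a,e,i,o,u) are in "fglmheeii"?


Input: fglmheeii
Checking each character:
  'f' at position 0: consonant
  'g' at position 1: consonant
  'l' at position 2: consonant
  'm' at position 3: consonant
  'h' at position 4: consonant
  'e' at position 5: vowel (running total: 1)
  'e' at position 6: vowel (running total: 2)
  'i' at position 7: vowel (running total: 3)
  'i' at position 8: vowel (running total: 4)
Total vowels: 4

4


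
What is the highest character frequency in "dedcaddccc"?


Input: dedcaddccc
Character counts:
  'a': 1
  'c': 4
  'd': 4
  'e': 1
Maximum frequency: 4

4


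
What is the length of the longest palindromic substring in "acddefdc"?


Input: "acddefdc"
Checking substrings for palindromes:
  [2:4] "dd" (len 2) => palindrome
Longest palindromic substring: "dd" with length 2

2


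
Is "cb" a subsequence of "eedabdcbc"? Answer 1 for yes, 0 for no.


Check if "cb" is a subsequence of "eedabdcbc"
Greedy scan:
  Position 0 ('e'): no match needed
  Position 1 ('e'): no match needed
  Position 2 ('d'): no match needed
  Position 3 ('a'): no match needed
  Position 4 ('b'): no match needed
  Position 5 ('d'): no match needed
  Position 6 ('c'): matches sub[0] = 'c'
  Position 7 ('b'): matches sub[1] = 'b'
  Position 8 ('c'): no match needed
All 2 characters matched => is a subsequence

1


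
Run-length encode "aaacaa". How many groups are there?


Input: aaacaa
Scanning for consecutive runs:
  Group 1: 'a' x 3 (positions 0-2)
  Group 2: 'c' x 1 (positions 3-3)
  Group 3: 'a' x 2 (positions 4-5)
Total groups: 3

3


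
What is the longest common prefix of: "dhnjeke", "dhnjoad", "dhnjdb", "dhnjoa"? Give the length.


Words: dhnjeke, dhnjoad, dhnjdb, dhnjoa
  Position 0: all 'd' => match
  Position 1: all 'h' => match
  Position 2: all 'n' => match
  Position 3: all 'j' => match
  Position 4: ('e', 'o', 'd', 'o') => mismatch, stop
LCP = "dhnj" (length 4)

4


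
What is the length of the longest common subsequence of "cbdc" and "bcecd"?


LCS of "cbdc" and "bcecd"
DP table:
           b    c    e    c    d
      0    0    0    0    0    0
  c   0    0    1    1    1    1
  b   0    1    1    1    1    1
  d   0    1    1    1    1    2
  c   0    1    2    2    2    2
LCS length = dp[4][5] = 2

2


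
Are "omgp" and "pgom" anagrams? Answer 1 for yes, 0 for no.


Strings: "omgp", "pgom"
Sorted first:  gmop
Sorted second: gmop
Sorted forms match => anagrams

1


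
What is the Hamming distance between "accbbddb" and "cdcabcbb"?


Comparing "accbbddb" and "cdcabcbb" position by position:
  Position 0: 'a' vs 'c' => differ
  Position 1: 'c' vs 'd' => differ
  Position 2: 'c' vs 'c' => same
  Position 3: 'b' vs 'a' => differ
  Position 4: 'b' vs 'b' => same
  Position 5: 'd' vs 'c' => differ
  Position 6: 'd' vs 'b' => differ
  Position 7: 'b' vs 'b' => same
Total differences (Hamming distance): 5

5


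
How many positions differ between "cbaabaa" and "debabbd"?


Comparing "cbaabaa" and "debabbd" position by position:
  Position 0: 'c' vs 'd' => DIFFER
  Position 1: 'b' vs 'e' => DIFFER
  Position 2: 'a' vs 'b' => DIFFER
  Position 3: 'a' vs 'a' => same
  Position 4: 'b' vs 'b' => same
  Position 5: 'a' vs 'b' => DIFFER
  Position 6: 'a' vs 'd' => DIFFER
Positions that differ: 5

5


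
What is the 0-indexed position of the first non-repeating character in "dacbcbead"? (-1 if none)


Input: dacbcbead
Character frequencies:
  'a': 2
  'b': 2
  'c': 2
  'd': 2
  'e': 1
Scanning left to right for freq == 1:
  Position 0 ('d'): freq=2, skip
  Position 1 ('a'): freq=2, skip
  Position 2 ('c'): freq=2, skip
  Position 3 ('b'): freq=2, skip
  Position 4 ('c'): freq=2, skip
  Position 5 ('b'): freq=2, skip
  Position 6 ('e'): unique! => answer = 6

6


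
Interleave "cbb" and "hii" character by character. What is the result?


Interleaving "cbb" and "hii":
  Position 0: 'c' from first, 'h' from second => "ch"
  Position 1: 'b' from first, 'i' from second => "bi"
  Position 2: 'b' from first, 'i' from second => "bi"
Result: chbibi

chbibi


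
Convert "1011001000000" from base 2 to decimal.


Input: "1011001000000" in base 2
Positional expansion:
  Digit '1' (value 1) x 2^12 = 4096
  Digit '0' (value 0) x 2^11 = 0
  Digit '1' (value 1) x 2^10 = 1024
  Digit '1' (value 1) x 2^9 = 512
  Digit '0' (value 0) x 2^8 = 0
  Digit '0' (value 0) x 2^7 = 0
  Digit '1' (value 1) x 2^6 = 64
  Digit '0' (value 0) x 2^5 = 0
  Digit '0' (value 0) x 2^4 = 0
  Digit '0' (value 0) x 2^3 = 0
  Digit '0' (value 0) x 2^2 = 0
  Digit '0' (value 0) x 2^1 = 0
  Digit '0' (value 0) x 2^0 = 0
Sum = 5696

5696


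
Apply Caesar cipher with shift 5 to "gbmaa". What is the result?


Caesar cipher: shift "gbmaa" by 5
  'g' (pos 6) + 5 = pos 11 = 'l'
  'b' (pos 1) + 5 = pos 6 = 'g'
  'm' (pos 12) + 5 = pos 17 = 'r'
  'a' (pos 0) + 5 = pos 5 = 'f'
  'a' (pos 0) + 5 = pos 5 = 'f'
Result: lgrff

lgrff


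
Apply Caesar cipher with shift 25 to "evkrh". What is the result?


Caesar cipher: shift "evkrh" by 25
  'e' (pos 4) + 25 = pos 3 = 'd'
  'v' (pos 21) + 25 = pos 20 = 'u'
  'k' (pos 10) + 25 = pos 9 = 'j'
  'r' (pos 17) + 25 = pos 16 = 'q'
  'h' (pos 7) + 25 = pos 6 = 'g'
Result: dujqg

dujqg


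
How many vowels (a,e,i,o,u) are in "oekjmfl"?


Input: oekjmfl
Checking each character:
  'o' at position 0: vowel (running total: 1)
  'e' at position 1: vowel (running total: 2)
  'k' at position 2: consonant
  'j' at position 3: consonant
  'm' at position 4: consonant
  'f' at position 5: consonant
  'l' at position 6: consonant
Total vowels: 2

2


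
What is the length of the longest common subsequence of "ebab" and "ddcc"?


LCS of "ebab" and "ddcc"
DP table:
           d    d    c    c
      0    0    0    0    0
  e   0    0    0    0    0
  b   0    0    0    0    0
  a   0    0    0    0    0
  b   0    0    0    0    0
LCS length = dp[4][4] = 0

0


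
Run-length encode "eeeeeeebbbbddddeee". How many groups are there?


Input: eeeeeeebbbbddddeee
Scanning for consecutive runs:
  Group 1: 'e' x 7 (positions 0-6)
  Group 2: 'b' x 4 (positions 7-10)
  Group 3: 'd' x 4 (positions 11-14)
  Group 4: 'e' x 3 (positions 15-17)
Total groups: 4

4


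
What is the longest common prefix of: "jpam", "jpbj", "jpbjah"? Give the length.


Words: jpam, jpbj, jpbjah
  Position 0: all 'j' => match
  Position 1: all 'p' => match
  Position 2: ('a', 'b', 'b') => mismatch, stop
LCP = "jp" (length 2)

2


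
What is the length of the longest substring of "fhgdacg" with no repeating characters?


Input: "fhgdacg"
Sliding window (track last position of each char):
  Position 0 ('f'): window [0,0] length 1 -- new best
  Position 1 ('h'): window [0,1] length 2 -- new best
  Position 2 ('g'): window [0,2] length 3 -- new best
  Position 3 ('d'): window [0,3] length 4 -- new best
  Position 4 ('a'): window [0,4] length 5 -- new best
  Position 5 ('c'): window [0,5] length 6 -- new best
  Position 6 ('g'): repeat (last at 2), move window start to 3
  Position 6 ('g'): window [3,6] length 4
Longest substring with no repeats: "fhgdac" with length 6

6


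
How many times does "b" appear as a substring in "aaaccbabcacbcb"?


Searching for "b" in "aaaccbabcacbcb"
Scanning each position:
  Position 0: "a" => no
  Position 1: "a" => no
  Position 2: "a" => no
  Position 3: "c" => no
  Position 4: "c" => no
  Position 5: "b" => MATCH
  Position 6: "a" => no
  Position 7: "b" => MATCH
  Position 8: "c" => no
  Position 9: "a" => no
  Position 10: "c" => no
  Position 11: "b" => MATCH
  Position 12: "c" => no
  Position 13: "b" => MATCH
Total occurrences: 4

4


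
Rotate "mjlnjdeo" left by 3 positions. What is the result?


Input: "mjlnjdeo", rotate left by 3
First 3 characters: "mjl"
Remaining characters: "njdeo"
Concatenate remaining + first: "njdeo" + "mjl" = "njdeomjl"

njdeomjl


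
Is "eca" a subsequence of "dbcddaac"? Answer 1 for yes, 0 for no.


Check if "eca" is a subsequence of "dbcddaac"
Greedy scan:
  Position 0 ('d'): no match needed
  Position 1 ('b'): no match needed
  Position 2 ('c'): no match needed
  Position 3 ('d'): no match needed
  Position 4 ('d'): no match needed
  Position 5 ('a'): no match needed
  Position 6 ('a'): no match needed
  Position 7 ('c'): no match needed
Only matched 0/3 characters => not a subsequence

0


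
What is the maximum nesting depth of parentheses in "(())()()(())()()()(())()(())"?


Input: "(())()()(())()()()(())()(())"
Tracking depth:
  Position 0 '(': depth becomes 1
  Position 1 '(': depth becomes 2
  Position 2 ')': depth becomes 1
  Position 3 ')': depth becomes 0
  Position 4 '(': depth becomes 1
  Position 5 ')': depth becomes 0
  Position 6 '(': depth becomes 1
  Position 7 ')': depth becomes 0
  Position 8 '(': depth becomes 1
  Position 9 '(': depth becomes 2
  Position 10 ')': depth becomes 1
  Position 11 ')': depth becomes 0
  Position 12 '(': depth becomes 1
  Position 13 ')': depth becomes 0
  Position 14 '(': depth becomes 1
  Position 15 ')': depth becomes 0
  Position 16 '(': depth becomes 1
  Position 17 ')': depth becomes 0
  Position 18 '(': depth becomes 1
  Position 19 '(': depth becomes 2
  Position 20 ')': depth becomes 1
  Position 21 ')': depth becomes 0
  Position 22 '(': depth becomes 1
  Position 23 ')': depth becomes 0
  Position 24 '(': depth becomes 1
  Position 25 '(': depth becomes 2
  Position 26 ')': depth becomes 1
  Position 27 ')': depth becomes 0
Maximum depth reached: 2

2


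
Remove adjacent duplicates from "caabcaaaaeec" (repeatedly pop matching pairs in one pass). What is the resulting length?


Input: caabcaaaaeec
Stack-based adjacent duplicate removal:
  Read 'c': push. Stack: c
  Read 'a': push. Stack: ca
  Read 'a': matches stack top 'a' => pop. Stack: c
  Read 'b': push. Stack: cb
  Read 'c': push. Stack: cbc
  Read 'a': push. Stack: cbca
  Read 'a': matches stack top 'a' => pop. Stack: cbc
  Read 'a': push. Stack: cbca
  Read 'a': matches stack top 'a' => pop. Stack: cbc
  Read 'e': push. Stack: cbce
  Read 'e': matches stack top 'e' => pop. Stack: cbc
  Read 'c': matches stack top 'c' => pop. Stack: cb
Final stack: "cb" (length 2)

2


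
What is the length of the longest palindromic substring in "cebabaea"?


Input: "cebabaea"
Checking substrings for palindromes:
  [2:5] "bab" (len 3) => palindrome
  [3:6] "aba" (len 3) => palindrome
  [5:8] "aea" (len 3) => palindrome
Longest palindromic substring: "bab" with length 3

3


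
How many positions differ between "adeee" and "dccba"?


Comparing "adeee" and "dccba" position by position:
  Position 0: 'a' vs 'd' => DIFFER
  Position 1: 'd' vs 'c' => DIFFER
  Position 2: 'e' vs 'c' => DIFFER
  Position 3: 'e' vs 'b' => DIFFER
  Position 4: 'e' vs 'a' => DIFFER
Positions that differ: 5

5


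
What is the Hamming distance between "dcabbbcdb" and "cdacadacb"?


Comparing "dcabbbcdb" and "cdacadacb" position by position:
  Position 0: 'd' vs 'c' => differ
  Position 1: 'c' vs 'd' => differ
  Position 2: 'a' vs 'a' => same
  Position 3: 'b' vs 'c' => differ
  Position 4: 'b' vs 'a' => differ
  Position 5: 'b' vs 'd' => differ
  Position 6: 'c' vs 'a' => differ
  Position 7: 'd' vs 'c' => differ
  Position 8: 'b' vs 'b' => same
Total differences (Hamming distance): 7

7


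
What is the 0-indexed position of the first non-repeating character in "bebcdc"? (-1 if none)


Input: bebcdc
Character frequencies:
  'b': 2
  'c': 2
  'd': 1
  'e': 1
Scanning left to right for freq == 1:
  Position 0 ('b'): freq=2, skip
  Position 1 ('e'): unique! => answer = 1

1


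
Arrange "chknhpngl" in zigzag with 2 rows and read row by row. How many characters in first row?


Zigzag "chknhpngl" into 2 rows:
Placing characters:
  'c' => row 0
  'h' => row 1
  'k' => row 0
  'n' => row 1
  'h' => row 0
  'p' => row 1
  'n' => row 0
  'g' => row 1
  'l' => row 0
Rows:
  Row 0: "ckhnl"
  Row 1: "hnpg"
First row length: 5

5


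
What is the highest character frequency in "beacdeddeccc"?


Input: beacdeddeccc
Character counts:
  'a': 1
  'b': 1
  'c': 4
  'd': 3
  'e': 3
Maximum frequency: 4

4


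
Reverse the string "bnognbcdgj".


Input: bnognbcdgj
Reading characters right to left:
  Position 9: 'j'
  Position 8: 'g'
  Position 7: 'd'
  Position 6: 'c'
  Position 5: 'b'
  Position 4: 'n'
  Position 3: 'g'
  Position 2: 'o'
  Position 1: 'n'
  Position 0: 'b'
Reversed: jgdcbngonb

jgdcbngonb


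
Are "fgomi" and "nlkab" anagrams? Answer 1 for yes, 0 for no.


Strings: "fgomi", "nlkab"
Sorted first:  fgimo
Sorted second: abkln
Differ at position 0: 'f' vs 'a' => not anagrams

0


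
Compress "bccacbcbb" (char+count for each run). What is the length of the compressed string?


Input: bccacbcbb
Runs:
  'b' x 1 => "b1"
  'c' x 2 => "c2"
  'a' x 1 => "a1"
  'c' x 1 => "c1"
  'b' x 1 => "b1"
  'c' x 1 => "c1"
  'b' x 2 => "b2"
Compressed: "b1c2a1c1b1c1b2"
Compressed length: 14

14


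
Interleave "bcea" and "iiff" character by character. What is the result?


Interleaving "bcea" and "iiff":
  Position 0: 'b' from first, 'i' from second => "bi"
  Position 1: 'c' from first, 'i' from second => "ci"
  Position 2: 'e' from first, 'f' from second => "ef"
  Position 3: 'a' from first, 'f' from second => "af"
Result: biciefaf

biciefaf


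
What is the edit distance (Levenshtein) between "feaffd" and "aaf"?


Computing edit distance: "feaffd" -> "aaf"
DP table:
           a    a    f
      0    1    2    3
  f   1    1    2    2
  e   2    2    2    3
  a   3    2    2    3
  f   4    3    3    2
  f   5    4    4    3
  d   6    5    5    4
Edit distance = dp[6][3] = 4

4


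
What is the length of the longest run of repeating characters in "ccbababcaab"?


Input: "ccbababcaab"
Scanning for longest run:
  Position 1 ('c'): continues run of 'c', length=2
  Position 2 ('b'): new char, reset run to 1
  Position 3 ('a'): new char, reset run to 1
  Position 4 ('b'): new char, reset run to 1
  Position 5 ('a'): new char, reset run to 1
  Position 6 ('b'): new char, reset run to 1
  Position 7 ('c'): new char, reset run to 1
  Position 8 ('a'): new char, reset run to 1
  Position 9 ('a'): continues run of 'a', length=2
  Position 10 ('b'): new char, reset run to 1
Longest run: 'c' with length 2

2


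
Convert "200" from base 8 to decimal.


Input: "200" in base 8
Positional expansion:
  Digit '2' (value 2) x 8^2 = 128
  Digit '0' (value 0) x 8^1 = 0
  Digit '0' (value 0) x 8^0 = 0
Sum = 128

128


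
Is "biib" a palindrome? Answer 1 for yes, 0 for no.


Input: biib
Reversed: biib
  Compare pos 0 ('b') with pos 3 ('b'): match
  Compare pos 1 ('i') with pos 2 ('i'): match
Result: palindrome

1


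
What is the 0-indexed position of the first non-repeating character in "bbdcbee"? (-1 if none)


Input: bbdcbee
Character frequencies:
  'b': 3
  'c': 1
  'd': 1
  'e': 2
Scanning left to right for freq == 1:
  Position 0 ('b'): freq=3, skip
  Position 1 ('b'): freq=3, skip
  Position 2 ('d'): unique! => answer = 2

2


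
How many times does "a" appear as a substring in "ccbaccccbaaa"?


Searching for "a" in "ccbaccccbaaa"
Scanning each position:
  Position 0: "c" => no
  Position 1: "c" => no
  Position 2: "b" => no
  Position 3: "a" => MATCH
  Position 4: "c" => no
  Position 5: "c" => no
  Position 6: "c" => no
  Position 7: "c" => no
  Position 8: "b" => no
  Position 9: "a" => MATCH
  Position 10: "a" => MATCH
  Position 11: "a" => MATCH
Total occurrences: 4

4


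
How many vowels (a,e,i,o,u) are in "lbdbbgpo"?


Input: lbdbbgpo
Checking each character:
  'l' at position 0: consonant
  'b' at position 1: consonant
  'd' at position 2: consonant
  'b' at position 3: consonant
  'b' at position 4: consonant
  'g' at position 5: consonant
  'p' at position 6: consonant
  'o' at position 7: vowel (running total: 1)
Total vowels: 1

1


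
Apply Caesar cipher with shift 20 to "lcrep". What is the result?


Caesar cipher: shift "lcrep" by 20
  'l' (pos 11) + 20 = pos 5 = 'f'
  'c' (pos 2) + 20 = pos 22 = 'w'
  'r' (pos 17) + 20 = pos 11 = 'l'
  'e' (pos 4) + 20 = pos 24 = 'y'
  'p' (pos 15) + 20 = pos 9 = 'j'
Result: fwlyj

fwlyj


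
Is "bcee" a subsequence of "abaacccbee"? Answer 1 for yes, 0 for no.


Check if "bcee" is a subsequence of "abaacccbee"
Greedy scan:
  Position 0 ('a'): no match needed
  Position 1 ('b'): matches sub[0] = 'b'
  Position 2 ('a'): no match needed
  Position 3 ('a'): no match needed
  Position 4 ('c'): matches sub[1] = 'c'
  Position 5 ('c'): no match needed
  Position 6 ('c'): no match needed
  Position 7 ('b'): no match needed
  Position 8 ('e'): matches sub[2] = 'e'
  Position 9 ('e'): matches sub[3] = 'e'
All 4 characters matched => is a subsequence

1


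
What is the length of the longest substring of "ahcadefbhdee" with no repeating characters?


Input: "ahcadefbhdee"
Sliding window (track last position of each char):
  Position 0 ('a'): window [0,0] length 1 -- new best
  Position 1 ('h'): window [0,1] length 2 -- new best
  Position 2 ('c'): window [0,2] length 3 -- new best
  Position 3 ('a'): repeat (last at 0), move window start to 1
  Position 3 ('a'): window [1,3] length 3
  Position 4 ('d'): window [1,4] length 4 -- new best
  Position 5 ('e'): window [1,5] length 5 -- new best
  Position 6 ('f'): window [1,6] length 6 -- new best
  Position 7 ('b'): window [1,7] length 7 -- new best
  Position 8 ('h'): repeat (last at 1), move window start to 2
  Position 8 ('h'): window [2,8] length 7
  Position 9 ('d'): repeat (last at 4), move window start to 5
  Position 9 ('d'): window [5,9] length 5
  Position 10 ('e'): repeat (last at 5), move window start to 6
  Position 10 ('e'): window [6,10] length 5
  Position 11 ('e'): repeat (last at 10), move window start to 11
  Position 11 ('e'): window [11,11] length 1
Longest substring with no repeats: "hcadefb" with length 7

7


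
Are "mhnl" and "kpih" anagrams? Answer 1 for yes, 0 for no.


Strings: "mhnl", "kpih"
Sorted first:  hlmn
Sorted second: hikp
Differ at position 1: 'l' vs 'i' => not anagrams

0


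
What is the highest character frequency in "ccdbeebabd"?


Input: ccdbeebabd
Character counts:
  'a': 1
  'b': 3
  'c': 2
  'd': 2
  'e': 2
Maximum frequency: 3

3


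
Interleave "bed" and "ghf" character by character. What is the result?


Interleaving "bed" and "ghf":
  Position 0: 'b' from first, 'g' from second => "bg"
  Position 1: 'e' from first, 'h' from second => "eh"
  Position 2: 'd' from first, 'f' from second => "df"
Result: bgehdf

bgehdf


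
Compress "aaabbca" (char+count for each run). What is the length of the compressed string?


Input: aaabbca
Runs:
  'a' x 3 => "a3"
  'b' x 2 => "b2"
  'c' x 1 => "c1"
  'a' x 1 => "a1"
Compressed: "a3b2c1a1"
Compressed length: 8

8


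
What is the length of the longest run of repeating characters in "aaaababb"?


Input: "aaaababb"
Scanning for longest run:
  Position 1 ('a'): continues run of 'a', length=2
  Position 2 ('a'): continues run of 'a', length=3
  Position 3 ('a'): continues run of 'a', length=4
  Position 4 ('b'): new char, reset run to 1
  Position 5 ('a'): new char, reset run to 1
  Position 6 ('b'): new char, reset run to 1
  Position 7 ('b'): continues run of 'b', length=2
Longest run: 'a' with length 4

4


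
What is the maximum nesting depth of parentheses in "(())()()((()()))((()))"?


Input: "(())()()((()()))((()))"
Tracking depth:
  Position 0 '(': depth becomes 1
  Position 1 '(': depth becomes 2
  Position 2 ')': depth becomes 1
  Position 3 ')': depth becomes 0
  Position 4 '(': depth becomes 1
  Position 5 ')': depth becomes 0
  Position 6 '(': depth becomes 1
  Position 7 ')': depth becomes 0
  Position 8 '(': depth becomes 1
  Position 9 '(': depth becomes 2
  Position 10 '(': depth becomes 3
  Position 11 ')': depth becomes 2
  Position 12 '(': depth becomes 3
  Position 13 ')': depth becomes 2
  Position 14 ')': depth becomes 1
  Position 15 ')': depth becomes 0
  Position 16 '(': depth becomes 1
  Position 17 '(': depth becomes 2
  Position 18 '(': depth becomes 3
  Position 19 ')': depth becomes 2
  Position 20 ')': depth becomes 1
  Position 21 ')': depth becomes 0
Maximum depth reached: 3

3


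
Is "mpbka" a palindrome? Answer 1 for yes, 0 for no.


Input: mpbka
Reversed: akbpm
  Compare pos 0 ('m') with pos 4 ('a'): MISMATCH
  Compare pos 1 ('p') with pos 3 ('k'): MISMATCH
Result: not a palindrome

0


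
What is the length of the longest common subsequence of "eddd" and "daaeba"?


LCS of "eddd" and "daaeba"
DP table:
           d    a    a    e    b    a
      0    0    0    0    0    0    0
  e   0    0    0    0    1    1    1
  d   0    1    1    1    1    1    1
  d   0    1    1    1    1    1    1
  d   0    1    1    1    1    1    1
LCS length = dp[4][6] = 1

1


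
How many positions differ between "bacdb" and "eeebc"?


Comparing "bacdb" and "eeebc" position by position:
  Position 0: 'b' vs 'e' => DIFFER
  Position 1: 'a' vs 'e' => DIFFER
  Position 2: 'c' vs 'e' => DIFFER
  Position 3: 'd' vs 'b' => DIFFER
  Position 4: 'b' vs 'c' => DIFFER
Positions that differ: 5

5


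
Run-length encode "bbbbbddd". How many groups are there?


Input: bbbbbddd
Scanning for consecutive runs:
  Group 1: 'b' x 5 (positions 0-4)
  Group 2: 'd' x 3 (positions 5-7)
Total groups: 2

2


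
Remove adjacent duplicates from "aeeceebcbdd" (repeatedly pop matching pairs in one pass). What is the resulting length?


Input: aeeceebcbdd
Stack-based adjacent duplicate removal:
  Read 'a': push. Stack: a
  Read 'e': push. Stack: ae
  Read 'e': matches stack top 'e' => pop. Stack: a
  Read 'c': push. Stack: ac
  Read 'e': push. Stack: ace
  Read 'e': matches stack top 'e' => pop. Stack: ac
  Read 'b': push. Stack: acb
  Read 'c': push. Stack: acbc
  Read 'b': push. Stack: acbcb
  Read 'd': push. Stack: acbcbd
  Read 'd': matches stack top 'd' => pop. Stack: acbcb
Final stack: "acbcb" (length 5)

5


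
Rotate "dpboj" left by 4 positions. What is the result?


Input: "dpboj", rotate left by 4
First 4 characters: "dpbo"
Remaining characters: "j"
Concatenate remaining + first: "j" + "dpbo" = "jdpbo"

jdpbo


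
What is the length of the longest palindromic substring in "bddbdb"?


Input: "bddbdb"
Checking substrings for palindromes:
  [0:4] "bddb" (len 4) => palindrome
  [2:5] "dbd" (len 3) => palindrome
  [3:6] "bdb" (len 3) => palindrome
  [1:3] "dd" (len 2) => palindrome
Longest palindromic substring: "bddb" with length 4

4


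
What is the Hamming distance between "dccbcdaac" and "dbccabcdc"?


Comparing "dccbcdaac" and "dbccabcdc" position by position:
  Position 0: 'd' vs 'd' => same
  Position 1: 'c' vs 'b' => differ
  Position 2: 'c' vs 'c' => same
  Position 3: 'b' vs 'c' => differ
  Position 4: 'c' vs 'a' => differ
  Position 5: 'd' vs 'b' => differ
  Position 6: 'a' vs 'c' => differ
  Position 7: 'a' vs 'd' => differ
  Position 8: 'c' vs 'c' => same
Total differences (Hamming distance): 6

6


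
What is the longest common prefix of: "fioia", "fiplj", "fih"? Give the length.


Words: fioia, fiplj, fih
  Position 0: all 'f' => match
  Position 1: all 'i' => match
  Position 2: ('o', 'p', 'h') => mismatch, stop
LCP = "fi" (length 2)

2


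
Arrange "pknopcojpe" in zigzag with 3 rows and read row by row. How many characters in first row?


Zigzag "pknopcojpe" into 3 rows:
Placing characters:
  'p' => row 0
  'k' => row 1
  'n' => row 2
  'o' => row 1
  'p' => row 0
  'c' => row 1
  'o' => row 2
  'j' => row 1
  'p' => row 0
  'e' => row 1
Rows:
  Row 0: "ppp"
  Row 1: "kocje"
  Row 2: "no"
First row length: 3

3


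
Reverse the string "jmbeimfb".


Input: jmbeimfb
Reading characters right to left:
  Position 7: 'b'
  Position 6: 'f'
  Position 5: 'm'
  Position 4: 'i'
  Position 3: 'e'
  Position 2: 'b'
  Position 1: 'm'
  Position 0: 'j'
Reversed: bfmiebmj

bfmiebmj


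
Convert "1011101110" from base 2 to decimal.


Input: "1011101110" in base 2
Positional expansion:
  Digit '1' (value 1) x 2^9 = 512
  Digit '0' (value 0) x 2^8 = 0
  Digit '1' (value 1) x 2^7 = 128
  Digit '1' (value 1) x 2^6 = 64
  Digit '1' (value 1) x 2^5 = 32
  Digit '0' (value 0) x 2^4 = 0
  Digit '1' (value 1) x 2^3 = 8
  Digit '1' (value 1) x 2^2 = 4
  Digit '1' (value 1) x 2^1 = 2
  Digit '0' (value 0) x 2^0 = 0
Sum = 750

750


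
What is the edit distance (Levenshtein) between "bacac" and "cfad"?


Computing edit distance: "bacac" -> "cfad"
DP table:
           c    f    a    d
      0    1    2    3    4
  b   1    1    2    3    4
  a   2    2    2    2    3
  c   3    2    3    3    3
  a   4    3    3    3    4
  c   5    4    4    4    4
Edit distance = dp[5][4] = 4

4


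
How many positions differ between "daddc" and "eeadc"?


Comparing "daddc" and "eeadc" position by position:
  Position 0: 'd' vs 'e' => DIFFER
  Position 1: 'a' vs 'e' => DIFFER
  Position 2: 'd' vs 'a' => DIFFER
  Position 3: 'd' vs 'd' => same
  Position 4: 'c' vs 'c' => same
Positions that differ: 3

3


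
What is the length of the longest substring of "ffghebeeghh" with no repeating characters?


Input: "ffghebeeghh"
Sliding window (track last position of each char):
  Position 0 ('f'): window [0,0] length 1 -- new best
  Position 1 ('f'): repeat (last at 0), move window start to 1
  Position 1 ('f'): window [1,1] length 1
  Position 2 ('g'): window [1,2] length 2 -- new best
  Position 3 ('h'): window [1,3] length 3 -- new best
  Position 4 ('e'): window [1,4] length 4 -- new best
  Position 5 ('b'): window [1,5] length 5 -- new best
  Position 6 ('e'): repeat (last at 4), move window start to 5
  Position 6 ('e'): window [5,6] length 2
  Position 7 ('e'): repeat (last at 6), move window start to 7
  Position 7 ('e'): window [7,7] length 1
  Position 8 ('g'): window [7,8] length 2
  Position 9 ('h'): window [7,9] length 3
  Position 10 ('h'): repeat (last at 9), move window start to 10
  Position 10 ('h'): window [10,10] length 1
Longest substring with no repeats: "fgheb" with length 5

5


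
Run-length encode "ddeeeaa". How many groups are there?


Input: ddeeeaa
Scanning for consecutive runs:
  Group 1: 'd' x 2 (positions 0-1)
  Group 2: 'e' x 3 (positions 2-4)
  Group 3: 'a' x 2 (positions 5-6)
Total groups: 3

3


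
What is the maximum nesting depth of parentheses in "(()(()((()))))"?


Input: "(()(()((()))))"
Tracking depth:
  Position 0 '(': depth becomes 1
  Position 1 '(': depth becomes 2
  Position 2 ')': depth becomes 1
  Position 3 '(': depth becomes 2
  Position 4 '(': depth becomes 3
  Position 5 ')': depth becomes 2
  Position 6 '(': depth becomes 3
  Position 7 '(': depth becomes 4
  Position 8 '(': depth becomes 5
  Position 9 ')': depth becomes 4
  Position 10 ')': depth becomes 3
  Position 11 ')': depth becomes 2
  Position 12 ')': depth becomes 1
  Position 13 ')': depth becomes 0
Maximum depth reached: 5

5


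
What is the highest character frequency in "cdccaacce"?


Input: cdccaacce
Character counts:
  'a': 2
  'c': 5
  'd': 1
  'e': 1
Maximum frequency: 5

5


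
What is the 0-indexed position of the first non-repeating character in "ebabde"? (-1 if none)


Input: ebabde
Character frequencies:
  'a': 1
  'b': 2
  'd': 1
  'e': 2
Scanning left to right for freq == 1:
  Position 0 ('e'): freq=2, skip
  Position 1 ('b'): freq=2, skip
  Position 2 ('a'): unique! => answer = 2

2


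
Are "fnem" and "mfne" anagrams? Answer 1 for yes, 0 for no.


Strings: "fnem", "mfne"
Sorted first:  efmn
Sorted second: efmn
Sorted forms match => anagrams

1


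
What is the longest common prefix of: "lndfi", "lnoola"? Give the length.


Words: lndfi, lnoola
  Position 0: all 'l' => match
  Position 1: all 'n' => match
  Position 2: ('d', 'o') => mismatch, stop
LCP = "ln" (length 2)

2


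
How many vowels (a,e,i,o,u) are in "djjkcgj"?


Input: djjkcgj
Checking each character:
  'd' at position 0: consonant
  'j' at position 1: consonant
  'j' at position 2: consonant
  'k' at position 3: consonant
  'c' at position 4: consonant
  'g' at position 5: consonant
  'j' at position 6: consonant
Total vowels: 0

0


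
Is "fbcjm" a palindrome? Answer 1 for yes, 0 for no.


Input: fbcjm
Reversed: mjcbf
  Compare pos 0 ('f') with pos 4 ('m'): MISMATCH
  Compare pos 1 ('b') with pos 3 ('j'): MISMATCH
Result: not a palindrome

0


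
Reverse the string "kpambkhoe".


Input: kpambkhoe
Reading characters right to left:
  Position 8: 'e'
  Position 7: 'o'
  Position 6: 'h'
  Position 5: 'k'
  Position 4: 'b'
  Position 3: 'm'
  Position 2: 'a'
  Position 1: 'p'
  Position 0: 'k'
Reversed: eohkbmapk

eohkbmapk


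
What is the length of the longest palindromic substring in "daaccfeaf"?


Input: "daaccfeaf"
Checking substrings for palindromes:
  [1:3] "aa" (len 2) => palindrome
  [3:5] "cc" (len 2) => palindrome
Longest palindromic substring: "aa" with length 2

2


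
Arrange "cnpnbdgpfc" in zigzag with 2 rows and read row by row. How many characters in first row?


Zigzag "cnpnbdgpfc" into 2 rows:
Placing characters:
  'c' => row 0
  'n' => row 1
  'p' => row 0
  'n' => row 1
  'b' => row 0
  'd' => row 1
  'g' => row 0
  'p' => row 1
  'f' => row 0
  'c' => row 1
Rows:
  Row 0: "cpbgf"
  Row 1: "nndpc"
First row length: 5

5


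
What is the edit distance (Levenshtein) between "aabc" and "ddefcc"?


Computing edit distance: "aabc" -> "ddefcc"
DP table:
           d    d    e    f    c    c
      0    1    2    3    4    5    6
  a   1    1    2    3    4    5    6
  a   2    2    2    3    4    5    6
  b   3    3    3    3    4    5    6
  c   4    4    4    4    4    4    5
Edit distance = dp[4][6] = 5

5


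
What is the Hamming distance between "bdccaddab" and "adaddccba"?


Comparing "bdccaddab" and "adaddccba" position by position:
  Position 0: 'b' vs 'a' => differ
  Position 1: 'd' vs 'd' => same
  Position 2: 'c' vs 'a' => differ
  Position 3: 'c' vs 'd' => differ
  Position 4: 'a' vs 'd' => differ
  Position 5: 'd' vs 'c' => differ
  Position 6: 'd' vs 'c' => differ
  Position 7: 'a' vs 'b' => differ
  Position 8: 'b' vs 'a' => differ
Total differences (Hamming distance): 8

8
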